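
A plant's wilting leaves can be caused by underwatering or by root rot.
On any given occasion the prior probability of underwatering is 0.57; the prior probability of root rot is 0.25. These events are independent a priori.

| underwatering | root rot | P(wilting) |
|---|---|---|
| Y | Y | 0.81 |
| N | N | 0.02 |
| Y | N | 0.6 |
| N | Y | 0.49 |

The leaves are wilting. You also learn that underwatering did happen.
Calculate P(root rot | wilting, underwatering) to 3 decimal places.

P(wilting | underwatering) = 0.6×0.75 + 0.81×0.25 = 0.450000 + 0.202500 = 0.652500
The root rot-present share is 0.81×0.25 = 0.202500.
P(root rot | wilting, underwatering) = 0.202500 / 0.652500 ≈ 0.310

P(root rot | wilting, underwatering) ≈ 0.310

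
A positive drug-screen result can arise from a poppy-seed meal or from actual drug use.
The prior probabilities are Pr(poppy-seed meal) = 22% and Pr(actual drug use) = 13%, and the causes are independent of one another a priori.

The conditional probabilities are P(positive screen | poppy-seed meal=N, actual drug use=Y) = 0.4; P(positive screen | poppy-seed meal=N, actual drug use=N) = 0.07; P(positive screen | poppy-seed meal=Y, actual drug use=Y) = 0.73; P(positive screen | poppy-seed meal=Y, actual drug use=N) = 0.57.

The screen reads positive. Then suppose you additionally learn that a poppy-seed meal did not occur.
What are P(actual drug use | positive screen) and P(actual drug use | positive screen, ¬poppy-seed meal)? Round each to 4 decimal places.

P(actual drug use | positive screen) ≈ 0.2818; P(actual drug use | positive screen, ¬poppy-seed meal) ≈ 0.4606

Enumerate the 4 (poppy-seed meal, actual drug use) configurations and weight by the priors:
  P(positive screen) = 0.07*0.78*0.87 + 0.4*0.78*0.13 + 0.57*0.22*0.87 + 0.73*0.22*0.13
        = 0.047502 + 0.040560 + 0.109098 + 0.020878 = 0.218038
Keeping only the actual drug use-present terms gives 0.061438, so
  P(actual drug use | positive screen) = 0.061438 / 0.218038 ≈ 0.2818

Now condition on the additional information:
By total probability over both values of actual drug use:
  P(positive screen | ¬poppy-seed meal) = 0.07×0.87 + 0.4×0.13
        = 0.060900 + 0.052000 = 0.112900
The terms with actual drug use present sum to 0.052000, so
  P(actual drug use | positive screen, ¬poppy-seed meal) = 0.052000 / 0.112900 ≈ 0.4606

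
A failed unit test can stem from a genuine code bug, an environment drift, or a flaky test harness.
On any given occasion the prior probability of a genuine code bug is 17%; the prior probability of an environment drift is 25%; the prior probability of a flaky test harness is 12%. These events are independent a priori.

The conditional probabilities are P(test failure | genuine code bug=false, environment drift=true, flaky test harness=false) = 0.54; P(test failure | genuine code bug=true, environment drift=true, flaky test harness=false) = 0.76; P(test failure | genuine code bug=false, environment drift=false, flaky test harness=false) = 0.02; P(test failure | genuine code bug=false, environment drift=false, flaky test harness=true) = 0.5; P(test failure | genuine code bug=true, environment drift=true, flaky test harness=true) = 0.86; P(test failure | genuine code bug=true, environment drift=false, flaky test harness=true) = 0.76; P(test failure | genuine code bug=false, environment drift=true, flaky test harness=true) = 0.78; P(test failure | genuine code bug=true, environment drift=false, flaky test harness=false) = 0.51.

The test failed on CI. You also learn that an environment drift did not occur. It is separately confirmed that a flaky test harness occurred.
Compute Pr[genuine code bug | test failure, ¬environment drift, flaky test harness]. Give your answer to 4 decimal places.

Pr[genuine code bug | test failure, ¬environment drift, flaky test harness] ≈ 0.2374

Numerator (weight on configurations with genuine code bug): 0.76*0.17 = 0.129200
The normalizing constant is 0.5*0.83 + 0.76*0.17 = 0.544200
Posterior = 0.129200 / 0.544200 ≈ 0.2374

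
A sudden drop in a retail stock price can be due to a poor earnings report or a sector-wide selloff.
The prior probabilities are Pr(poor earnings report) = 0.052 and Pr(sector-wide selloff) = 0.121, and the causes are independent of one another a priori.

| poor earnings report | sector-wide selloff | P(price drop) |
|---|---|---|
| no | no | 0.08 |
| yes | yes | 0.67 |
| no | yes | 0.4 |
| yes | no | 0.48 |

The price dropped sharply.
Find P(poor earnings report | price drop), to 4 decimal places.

P(poor earnings report | price drop) ≈ 0.1886

Enumerate the 4 (poor earnings report, sector-wide selloff) configurations and weight by the priors:
  P(price drop) = 0.08·0.948·0.879 + 0.4·0.948·0.121 + 0.48·0.052·0.879 + 0.67·0.052·0.121
        = 0.066663 + 0.045883 + 0.021940 + 0.004216 = 0.138702
The terms with poor earnings report present sum to 0.026156, so
  P(poor earnings report | price drop) = 0.026156 / 0.138702 ≈ 0.1886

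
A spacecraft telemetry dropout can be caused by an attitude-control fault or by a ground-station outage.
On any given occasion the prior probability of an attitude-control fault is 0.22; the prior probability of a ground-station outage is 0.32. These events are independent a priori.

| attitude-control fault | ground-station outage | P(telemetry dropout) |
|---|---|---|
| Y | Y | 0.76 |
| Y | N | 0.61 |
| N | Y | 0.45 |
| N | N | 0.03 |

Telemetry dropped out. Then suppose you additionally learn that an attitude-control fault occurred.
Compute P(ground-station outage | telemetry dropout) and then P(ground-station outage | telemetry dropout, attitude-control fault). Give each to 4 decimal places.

P(telemetry dropout) = 0.03·0.78·0.68 + 0.45·0.78·0.32 + 0.61·0.22·0.68 + 0.76·0.22·0.32 = 0.015912 + 0.112320 + 0.091256 + 0.053504 = 0.272992
The ground-station outage-present share is 0.112320 + 0.053504 = 0.165824.
So P(ground-station outage | telemetry dropout) = 0.165824/0.272992 ≈ 0.6074.

Now also conditioning on attitude-control fault=true:
P(telemetry dropout | attitude-control fault) = 0.61×0.68 + 0.76×0.32 = 0.414800 + 0.243200 = 0.658000
Of this, 0.243200 comes from 0.76×0.32 (the ground-station outage=true cases).
So P(ground-station outage | telemetry dropout, attitude-control fault) = 0.243200/0.658000 ≈ 0.3696.

P(ground-station outage | telemetry dropout) ≈ 0.6074; P(ground-station outage | telemetry dropout, attitude-control fault) ≈ 0.3696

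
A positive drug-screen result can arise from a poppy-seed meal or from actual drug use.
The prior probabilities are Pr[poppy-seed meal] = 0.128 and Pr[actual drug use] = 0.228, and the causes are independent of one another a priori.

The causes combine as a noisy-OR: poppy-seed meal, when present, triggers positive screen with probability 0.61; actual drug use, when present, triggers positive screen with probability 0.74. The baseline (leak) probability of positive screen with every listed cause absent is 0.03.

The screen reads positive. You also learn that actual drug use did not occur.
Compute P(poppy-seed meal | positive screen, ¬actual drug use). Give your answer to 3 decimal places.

Under noisy-OR, P(positive screen | causes) = 1 − (1−0.03)·∏(1−qᵢ) over the active causes.
P(positive screen | ¬actual drug use) = 0.03·0.872 + 0.6217·0.128 = 0.026160 + 0.079578 = 0.105738
Of this, 0.079578 comes from 0.6217·0.128 (the poppy-seed meal=true cases).
Hence the posterior is 0.079578/0.105738 ≈ 0.753.

P(poppy-seed meal | positive screen, ¬actual drug use) ≈ 0.753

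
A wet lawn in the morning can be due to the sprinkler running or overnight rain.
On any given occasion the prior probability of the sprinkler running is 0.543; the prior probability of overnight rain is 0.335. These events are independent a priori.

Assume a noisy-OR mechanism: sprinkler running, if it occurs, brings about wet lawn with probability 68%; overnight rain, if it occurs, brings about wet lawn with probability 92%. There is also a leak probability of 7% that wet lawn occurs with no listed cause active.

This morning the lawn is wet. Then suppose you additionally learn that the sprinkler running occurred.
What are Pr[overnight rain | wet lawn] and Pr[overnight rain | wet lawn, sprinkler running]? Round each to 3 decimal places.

Under noisy-OR, P(wet lawn | causes) = 1 − (1−0.07)·∏(1−qᵢ) over the active causes.
P(wet lawn) = 0.07·0.457·0.665 + 0.9256·0.457·0.335 + 0.7024·0.543·0.665 + 0.976192·0.543·0.335 = 0.021273 + 0.141705 + 0.253633 + 0.177574 = 0.594185
Of this, 0.319279 comes from 0.141705 + 0.177574 (the overnight rain=true cases).
Hence the posterior is 0.319279/0.594185 ≈ 0.537.

With the extra evidence:
Sum P(wet lawn|·) weighted by the priors over both values of overnight rain:
  P(wet lawn | sprinkler running) = 0.7024*0.665 + 0.976192*0.335
        = 0.467096 + 0.327024 = 0.794120
Configurations with overnight rain contribute 0.327024, so
  P(overnight rain | wet lawn, sprinkler running) = 0.327024 / 0.794120 ≈ 0.412

Pr[overnight rain | wet lawn] ≈ 0.537; Pr[overnight rain | wet lawn, sprinkler running] ≈ 0.412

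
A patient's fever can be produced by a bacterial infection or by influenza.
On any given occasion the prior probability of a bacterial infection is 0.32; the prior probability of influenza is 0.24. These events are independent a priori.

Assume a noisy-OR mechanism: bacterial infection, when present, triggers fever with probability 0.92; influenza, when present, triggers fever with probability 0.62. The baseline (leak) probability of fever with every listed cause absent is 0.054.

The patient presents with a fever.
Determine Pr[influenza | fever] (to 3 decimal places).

Under noisy-OR, P(fever | causes) = 1 − (1−0.054)·∏(1−qᵢ) over the active causes.
Numerator (weight on configurations with influenza): 0.104533 + 0.074591 = 0.179124
Normalizer over all consistent configurations: 0.054*0.68*0.76 + 0.64052*0.68*0.24 + 0.92432*0.32*0.76 + 0.971242*0.32*0.24 = 0.431826
P(influenza | fever) = 0.179124/0.431826 ≈ 0.415

Pr[influenza | fever] ≈ 0.415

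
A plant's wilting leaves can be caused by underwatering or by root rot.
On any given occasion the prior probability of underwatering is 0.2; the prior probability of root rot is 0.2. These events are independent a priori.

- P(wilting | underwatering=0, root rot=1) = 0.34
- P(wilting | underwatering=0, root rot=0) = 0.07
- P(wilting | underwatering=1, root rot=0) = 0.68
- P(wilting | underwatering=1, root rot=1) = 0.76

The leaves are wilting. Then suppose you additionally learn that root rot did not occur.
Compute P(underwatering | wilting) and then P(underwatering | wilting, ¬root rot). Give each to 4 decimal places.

P(underwatering | wilting) ≈ 0.5839; P(underwatering | wilting, ¬root rot) ≈ 0.7083

Numerator (weight on configurations with underwatering): 0.108800 + 0.030400 = 0.139200
The normalizing constant is 0.07×0.8×0.8 + 0.34×0.8×0.2 + 0.68×0.2×0.8 + 0.76×0.2×0.2 = 0.238400
P(underwatering | wilting) = 0.139200/0.238400 ≈ 0.5839

With the extra evidence:
P(wilting | ¬root rot) = 0.07*0.8 + 0.68*0.2 = 0.056000 + 0.136000 = 0.192000
Of this, 0.136000 comes from 0.68*0.2 (the underwatering=true cases).
So P(underwatering | wilting, ¬root rot) = 0.136000/0.192000 ≈ 0.7083.
With root rot excluded, underwatering must carry more of the explanatory weight for the wilting.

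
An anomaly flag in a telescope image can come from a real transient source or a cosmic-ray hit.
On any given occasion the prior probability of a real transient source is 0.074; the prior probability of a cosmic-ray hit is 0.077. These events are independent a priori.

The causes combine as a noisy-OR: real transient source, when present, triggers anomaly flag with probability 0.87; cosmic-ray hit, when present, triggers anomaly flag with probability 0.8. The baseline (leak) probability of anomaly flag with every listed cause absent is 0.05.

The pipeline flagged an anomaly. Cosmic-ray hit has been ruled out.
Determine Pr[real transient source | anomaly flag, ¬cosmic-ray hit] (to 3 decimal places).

Pr[real transient source | anomaly flag, ¬cosmic-ray hit] ≈ 0.583

Under noisy-OR, P(anomaly flag | causes) = 1 − (1−0.05)·∏(1−qᵢ) over the active causes.
P(anomaly flag | ¬cosmic-ray hit) = 0.05·0.926 + 0.8765·0.074 = 0.046300 + 0.064861 = 0.111161
The real transient source-present share is 0.8765·0.074 = 0.064861.
So P(real transient source | anomaly flag, ¬cosmic-ray hit) = 0.064861/0.111161 ≈ 0.583.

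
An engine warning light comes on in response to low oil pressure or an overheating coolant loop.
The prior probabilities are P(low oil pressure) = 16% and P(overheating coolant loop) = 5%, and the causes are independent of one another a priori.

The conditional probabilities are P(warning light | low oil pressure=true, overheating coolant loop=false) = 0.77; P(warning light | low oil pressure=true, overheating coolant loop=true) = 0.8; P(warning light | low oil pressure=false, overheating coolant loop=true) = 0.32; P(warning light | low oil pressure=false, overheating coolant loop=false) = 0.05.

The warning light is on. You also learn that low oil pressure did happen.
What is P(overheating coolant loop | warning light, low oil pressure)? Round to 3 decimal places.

P(overheating coolant loop | warning light, low oil pressure) ≈ 0.052

P(warning light | low oil pressure) = 0.77·0.95 + 0.8·0.05 = 0.731500 + 0.040000 = 0.771500
Of this, 0.040000 comes from 0.8·0.05 (the overheating coolant loop=true cases).
Hence the posterior is 0.040000/0.771500 ≈ 0.052.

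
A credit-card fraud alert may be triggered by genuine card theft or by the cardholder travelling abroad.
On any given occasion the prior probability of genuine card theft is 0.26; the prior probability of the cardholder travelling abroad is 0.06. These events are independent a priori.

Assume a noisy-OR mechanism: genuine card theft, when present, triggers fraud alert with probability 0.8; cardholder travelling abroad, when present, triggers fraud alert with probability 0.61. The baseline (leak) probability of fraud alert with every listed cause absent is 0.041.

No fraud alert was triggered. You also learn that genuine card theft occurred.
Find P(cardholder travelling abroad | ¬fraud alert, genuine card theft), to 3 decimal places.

P(cardholder travelling abroad | ¬fraud alert, genuine card theft) ≈ 0.024

Under noisy-OR, P(fraud alert | causes) = 1 − (1−0.041)·∏(1−qᵢ) over the active causes.
P(¬fraud alert | genuine card theft) = 0.1918·0.94 + 0.074802·0.06 = 0.180292 + 0.004488 = 0.184780
Restricting to configurations with cardholder travelling abroad present: 0.074802·0.06 = 0.004488.
P(cardholder travelling abroad | ¬fraud alert, genuine card theft) = 0.004488 / 0.184780 ≈ 0.024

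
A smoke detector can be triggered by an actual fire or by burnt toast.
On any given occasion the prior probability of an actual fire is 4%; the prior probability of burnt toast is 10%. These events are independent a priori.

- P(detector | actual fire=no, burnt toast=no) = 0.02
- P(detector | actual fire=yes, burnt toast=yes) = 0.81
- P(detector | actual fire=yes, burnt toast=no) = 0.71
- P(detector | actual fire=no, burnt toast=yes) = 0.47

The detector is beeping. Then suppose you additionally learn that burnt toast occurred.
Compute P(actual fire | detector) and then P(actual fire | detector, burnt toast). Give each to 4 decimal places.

Enumerate the 4 (actual fire, burnt toast) configurations and weight by the priors:
  P(detector) = 0.02×0.96×0.9 + 0.47×0.96×0.1 + 0.71×0.04×0.9 + 0.81×0.04×0.1
        = 0.017280 + 0.045120 + 0.025560 + 0.003240 = 0.091200
Configurations with actual fire contribute 0.028800, so
  P(actual fire | detector) = 0.028800 / 0.091200 ≈ 0.3158

Now also conditioning on burnt toast=true:
For the numerator, keep only actual fire=true terms: 0.81·0.04 = 0.032400
The normalizing constant is 0.47·0.96 + 0.81·0.04 = 0.483600
Posterior = 0.032400 / 0.483600 ≈ 0.0670

P(actual fire | detector) ≈ 0.3158; P(actual fire | detector, burnt toast) ≈ 0.0670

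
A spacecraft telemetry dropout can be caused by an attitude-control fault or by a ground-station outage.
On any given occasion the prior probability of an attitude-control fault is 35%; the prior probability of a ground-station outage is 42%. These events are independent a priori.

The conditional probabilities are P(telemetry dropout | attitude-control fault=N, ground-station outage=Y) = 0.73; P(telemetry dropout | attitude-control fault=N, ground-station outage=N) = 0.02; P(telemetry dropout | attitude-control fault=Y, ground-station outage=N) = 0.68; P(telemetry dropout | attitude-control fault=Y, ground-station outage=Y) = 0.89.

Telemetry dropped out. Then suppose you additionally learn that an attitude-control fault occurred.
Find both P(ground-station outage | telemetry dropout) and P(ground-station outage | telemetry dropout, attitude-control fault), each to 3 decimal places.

P(ground-station outage | telemetry dropout) ≈ 0.694; P(ground-station outage | telemetry dropout, attitude-control fault) ≈ 0.487

Sum P(telemetry dropout|·) weighted by the priors over the 4 (attitude-control fault, ground-station outage) configurations:
  P(telemetry dropout) = 0.02·0.65·0.58 + 0.73·0.65·0.42 + 0.68·0.35·0.58 + 0.89·0.35·0.42
        = 0.007540 + 0.199290 + 0.138040 + 0.130830 = 0.475700
Keeping only the ground-station outage-present terms gives 0.330120, so
  P(ground-station outage | telemetry dropout) = 0.330120 / 0.475700 ≈ 0.694

Now condition on the additional information:
For the numerator, keep only ground-station outage=true terms: 0.89·0.42 = 0.373800
Normalizer over all consistent configurations: 0.68·0.58 + 0.89·0.42 = 0.768200
P(ground-station outage | telemetry dropout, attitude-control fault) = 0.373800/0.768200 ≈ 0.487
— attitude-control fault explains away the evidence for ground-station outage.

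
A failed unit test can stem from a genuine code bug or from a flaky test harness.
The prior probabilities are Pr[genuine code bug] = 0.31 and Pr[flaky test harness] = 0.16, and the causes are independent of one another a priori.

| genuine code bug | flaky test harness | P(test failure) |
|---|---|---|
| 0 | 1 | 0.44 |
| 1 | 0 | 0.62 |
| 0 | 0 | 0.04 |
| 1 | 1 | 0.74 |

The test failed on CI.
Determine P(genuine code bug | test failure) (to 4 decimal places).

For the numerator, keep only genuine code bug=true terms: 0.161448 + 0.036704 = 0.198152
Normalizer over all consistent configurations: 0.04×0.69×0.84 + 0.44×0.69×0.16 + 0.62×0.31×0.84 + 0.74×0.31×0.16 = 0.269912
P(genuine code bug | test failure) = 0.198152/0.269912 ≈ 0.7341

P(genuine code bug | test failure) ≈ 0.7341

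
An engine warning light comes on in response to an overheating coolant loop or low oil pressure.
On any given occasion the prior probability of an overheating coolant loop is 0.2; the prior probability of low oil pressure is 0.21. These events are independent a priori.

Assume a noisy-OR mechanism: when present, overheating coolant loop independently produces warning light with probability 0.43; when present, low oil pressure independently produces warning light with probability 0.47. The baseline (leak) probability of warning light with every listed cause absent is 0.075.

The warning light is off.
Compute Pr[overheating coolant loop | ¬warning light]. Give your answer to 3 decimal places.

Pr[overheating coolant loop | ¬warning light] ≈ 0.125

Under noisy-OR, P(warning light | causes) = 1 − (1−0.075)·∏(1−qᵢ) over the active causes.
By total probability over the 4 (overheating coolant loop, low oil pressure) configurations:
  P(¬warning light) = 0.925*0.8*0.79 + 0.49025*0.8*0.21 + 0.52725*0.2*0.79 + 0.279443*0.2*0.21
        = 0.584600 + 0.082362 + 0.083306 + 0.011737 = 0.762005
Keeping only the overheating coolant loop-present terms gives 0.095043, so
  P(overheating coolant loop | ¬warning light) = 0.095043 / 0.762005 ≈ 0.125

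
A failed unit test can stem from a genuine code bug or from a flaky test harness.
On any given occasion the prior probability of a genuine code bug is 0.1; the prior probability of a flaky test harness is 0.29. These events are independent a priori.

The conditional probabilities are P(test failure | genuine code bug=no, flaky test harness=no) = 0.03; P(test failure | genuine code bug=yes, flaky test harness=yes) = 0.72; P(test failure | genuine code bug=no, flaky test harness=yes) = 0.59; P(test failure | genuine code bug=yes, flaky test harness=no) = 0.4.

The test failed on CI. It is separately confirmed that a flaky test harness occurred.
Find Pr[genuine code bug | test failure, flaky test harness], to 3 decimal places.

By total probability over both values of genuine code bug:
  P(test failure | flaky test harness) = 0.59·0.9 + 0.72·0.1
        = 0.531000 + 0.072000 = 0.603000
Configurations with genuine code bug contribute 0.072000, so
  P(genuine code bug | test failure, flaky test harness) = 0.072000 / 0.603000 ≈ 0.119

Pr[genuine code bug | test failure, flaky test harness] ≈ 0.119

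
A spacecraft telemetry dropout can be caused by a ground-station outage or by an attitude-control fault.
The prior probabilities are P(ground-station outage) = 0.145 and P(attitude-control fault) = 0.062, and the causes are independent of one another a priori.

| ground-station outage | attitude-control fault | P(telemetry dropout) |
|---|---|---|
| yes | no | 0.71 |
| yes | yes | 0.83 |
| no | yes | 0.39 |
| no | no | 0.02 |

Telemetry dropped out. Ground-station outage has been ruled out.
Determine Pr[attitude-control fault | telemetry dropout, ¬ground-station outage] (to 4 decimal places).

Pr[attitude-control fault | telemetry dropout, ¬ground-station outage] ≈ 0.5631

P(telemetry dropout | ¬ground-station outage) = 0.02·0.938 + 0.39·0.062 = 0.018760 + 0.024180 = 0.042940
Of this, 0.024180 comes from 0.39·0.062 (the attitude-control fault=true cases).
Hence the posterior is 0.024180/0.042940 ≈ 0.5631.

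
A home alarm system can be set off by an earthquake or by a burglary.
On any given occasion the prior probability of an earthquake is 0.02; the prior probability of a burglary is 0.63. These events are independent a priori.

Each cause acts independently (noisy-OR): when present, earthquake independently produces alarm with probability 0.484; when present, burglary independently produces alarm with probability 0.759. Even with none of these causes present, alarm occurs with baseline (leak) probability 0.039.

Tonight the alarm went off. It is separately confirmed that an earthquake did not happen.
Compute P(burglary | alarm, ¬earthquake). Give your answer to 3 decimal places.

P(burglary | alarm, ¬earthquake) ≈ 0.971

Under noisy-OR, P(alarm | causes) = 1 − (1−0.039)·∏(1−qᵢ) over the active causes.
Enumerate both values of burglary and weight by the priors:
  P(alarm | ¬earthquake) = 0.039*0.37 + 0.768399*0.63
        = 0.014430 + 0.484091 = 0.498521
Keeping only the burglary-present terms gives 0.484091, so
  P(burglary | alarm, ¬earthquake) = 0.484091 / 0.498521 ≈ 0.971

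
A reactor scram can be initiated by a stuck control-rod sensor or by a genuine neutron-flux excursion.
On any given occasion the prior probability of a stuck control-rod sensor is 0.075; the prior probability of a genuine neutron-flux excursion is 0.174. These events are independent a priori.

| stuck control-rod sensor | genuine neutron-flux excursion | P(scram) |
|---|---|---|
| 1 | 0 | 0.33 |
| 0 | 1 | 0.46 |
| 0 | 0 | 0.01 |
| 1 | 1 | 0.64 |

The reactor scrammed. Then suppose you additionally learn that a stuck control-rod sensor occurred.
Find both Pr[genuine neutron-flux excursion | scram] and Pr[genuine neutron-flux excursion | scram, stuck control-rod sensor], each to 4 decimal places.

P(scram) = 0.01*0.925*0.826 + 0.46*0.925*0.174 + 0.33*0.075*0.826 + 0.64*0.075*0.174 = 0.007641 + 0.074037 + 0.020443 + 0.008352 = 0.110473
Restricting to configurations with genuine neutron-flux excursion present: 0.074037 + 0.008352 = 0.082389.
P(genuine neutron-flux excursion | scram) = 0.082389 / 0.110473 ≈ 0.7458

Now also conditioning on stuck control-rod sensor=true:
By total probability over both values of genuine neutron-flux excursion:
  P(scram | stuck control-rod sensor) = 0.33·0.826 + 0.64·0.174
        = 0.272580 + 0.111360 = 0.383940
Configurations with genuine neutron-flux excursion contribute 0.111360, so
  P(genuine neutron-flux excursion | scram, stuck control-rod sensor) = 0.111360 / 0.383940 ≈ 0.2900

Pr[genuine neutron-flux excursion | scram] ≈ 0.7458; Pr[genuine neutron-flux excursion | scram, stuck control-rod sensor] ≈ 0.2900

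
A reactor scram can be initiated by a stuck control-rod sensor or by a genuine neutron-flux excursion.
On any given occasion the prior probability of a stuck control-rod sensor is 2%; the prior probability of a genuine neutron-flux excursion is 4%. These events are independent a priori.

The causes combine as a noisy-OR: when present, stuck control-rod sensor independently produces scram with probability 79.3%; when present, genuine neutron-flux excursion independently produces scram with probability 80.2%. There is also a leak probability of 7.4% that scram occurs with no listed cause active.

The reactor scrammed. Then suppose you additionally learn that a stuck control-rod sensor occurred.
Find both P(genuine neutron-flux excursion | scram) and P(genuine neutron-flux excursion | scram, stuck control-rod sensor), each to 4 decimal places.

Under noisy-OR, P(scram | causes) = 1 − (1−0.074)·∏(1−qᵢ) over the active causes.
Enumerate the 4 (stuck control-rod sensor, genuine neutron-flux excursion) configurations and weight by the priors:
  P(scram) = 0.074×0.98×0.96 + 0.816652×0.98×0.04 + 0.808318×0.02×0.96 + 0.962047×0.02×0.04
        = 0.069619 + 0.032013 + 0.015520 + 0.000770 = 0.117922
The terms with genuine neutron-flux excursion present sum to 0.032783, so
  P(genuine neutron-flux excursion | scram) = 0.032783 / 0.117922 ≈ 0.2780

With the extra evidence:
P(scram | stuck control-rod sensor) = 0.808318·0.96 + 0.962047·0.04 = 0.775985 + 0.038482 = 0.814467
Of this, 0.038482 comes from 0.962047·0.04 (the genuine neutron-flux excursion=true cases).
P(genuine neutron-flux excursion | scram, stuck control-rod sensor) = 0.038482 / 0.814467 ≈ 0.0472
— stuck control-rod sensor explains away the evidence for genuine neutron-flux excursion.

P(genuine neutron-flux excursion | scram) ≈ 0.2780; P(genuine neutron-flux excursion | scram, stuck control-rod sensor) ≈ 0.0472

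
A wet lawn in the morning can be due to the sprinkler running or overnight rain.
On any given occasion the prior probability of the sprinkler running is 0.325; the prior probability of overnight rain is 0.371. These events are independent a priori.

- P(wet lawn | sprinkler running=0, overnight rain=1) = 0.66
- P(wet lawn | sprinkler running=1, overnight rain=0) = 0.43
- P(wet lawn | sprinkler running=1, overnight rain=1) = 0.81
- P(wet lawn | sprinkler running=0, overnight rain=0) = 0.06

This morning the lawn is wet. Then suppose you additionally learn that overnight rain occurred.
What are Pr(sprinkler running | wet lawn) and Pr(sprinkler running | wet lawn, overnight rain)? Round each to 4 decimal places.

Pr(sprinkler running | wet lawn) ≈ 0.4931; Pr(sprinkler running | wet lawn, overnight rain) ≈ 0.3714

By total probability over the 4 (sprinkler running, overnight rain) configurations:
  P(wet lawn) = 0.06·0.675·0.629 + 0.66·0.675·0.371 + 0.43·0.325·0.629 + 0.81·0.325·0.371
        = 0.025475 + 0.165281 + 0.087903 + 0.097666 = 0.376325
Keeping only the sprinkler running-present terms gives 0.185569, so
  P(sprinkler running | wet lawn) = 0.185569 / 0.376325 ≈ 0.4931

Now condition on the additional information:
P(wet lawn | overnight rain) = 0.66×0.675 + 0.81×0.325 = 0.445500 + 0.263250 = 0.708750
The sprinkler running-present share is 0.81×0.325 = 0.263250.
So P(sprinkler running | wet lawn, overnight rain) = 0.263250/0.708750 ≈ 0.3714.
— overnight rain explains away the evidence for sprinkler running.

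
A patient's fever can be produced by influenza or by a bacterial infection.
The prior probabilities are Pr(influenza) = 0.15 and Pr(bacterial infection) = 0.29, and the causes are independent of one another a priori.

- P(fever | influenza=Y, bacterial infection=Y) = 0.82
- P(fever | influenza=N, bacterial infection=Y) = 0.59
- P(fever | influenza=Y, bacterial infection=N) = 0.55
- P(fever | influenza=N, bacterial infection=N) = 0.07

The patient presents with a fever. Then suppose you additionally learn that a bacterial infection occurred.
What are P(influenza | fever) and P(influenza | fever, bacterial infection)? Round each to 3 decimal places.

P(influenza | fever) ≈ 0.334; P(influenza | fever, bacterial infection) ≈ 0.197

For the numerator, keep only influenza=true terms: 0.058575 + 0.035670 = 0.094245
Normalizer over all consistent configurations: 0.07*0.85*0.71 + 0.59*0.85*0.29 + 0.55*0.15*0.71 + 0.82*0.15*0.29 = 0.281925
P(influenza | fever) = 0.094245/0.281925 ≈ 0.334

Now also conditioning on bacterial infection=true:
P(fever | bacterial infection) = 0.59*0.85 + 0.82*0.15 = 0.501500 + 0.123000 = 0.624500
Restricting to configurations with influenza present: 0.82*0.15 = 0.123000.
So P(influenza | fever, bacterial infection) = 0.123000/0.624500 ≈ 0.197.
This is intercausal reasoning (explaining away): once bacterial infection accounts for the fever, influenza becomes less likely.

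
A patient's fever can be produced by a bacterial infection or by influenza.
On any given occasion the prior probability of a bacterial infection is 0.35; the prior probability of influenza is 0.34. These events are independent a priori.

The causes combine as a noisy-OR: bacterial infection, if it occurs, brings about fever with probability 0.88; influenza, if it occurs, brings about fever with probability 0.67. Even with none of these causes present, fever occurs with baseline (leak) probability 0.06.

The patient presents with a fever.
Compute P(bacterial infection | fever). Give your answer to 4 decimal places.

P(bacterial infection | fever) ≈ 0.6420

Under noisy-OR, P(fever | causes) = 1 − (1−0.06)·∏(1−qᵢ) over the active causes.
Sum P(fever|·) weighted by the priors over the 4 (bacterial infection, influenza) configurations:
  P(fever) = 0.06*0.65*0.66 + 0.6898*0.65*0.34 + 0.8872*0.35*0.66 + 0.962776*0.35*0.34
        = 0.025740 + 0.152446 + 0.204943 + 0.114570 = 0.497699
Keeping only the bacterial infection-present terms gives 0.319513, so
  P(bacterial infection | fever) = 0.319513 / 0.497699 ≈ 0.6420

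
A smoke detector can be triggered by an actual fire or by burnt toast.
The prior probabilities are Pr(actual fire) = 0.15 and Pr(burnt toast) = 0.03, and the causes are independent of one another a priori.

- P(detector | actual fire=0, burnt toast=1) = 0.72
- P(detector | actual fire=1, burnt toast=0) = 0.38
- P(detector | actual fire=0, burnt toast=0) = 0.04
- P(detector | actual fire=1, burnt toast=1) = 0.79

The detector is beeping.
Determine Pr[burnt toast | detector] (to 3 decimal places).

By total probability over the 4 (actual fire, burnt toast) configurations:
  P(detector) = 0.04·0.85·0.97 + 0.72·0.85·0.03 + 0.38·0.15·0.97 + 0.79·0.15·0.03
        = 0.032980 + 0.018360 + 0.055290 + 0.003555 = 0.110185
The terms with burnt toast present sum to 0.021915, so
  P(burnt toast | detector) = 0.021915 / 0.110185 ≈ 0.199

Pr[burnt toast | detector] ≈ 0.199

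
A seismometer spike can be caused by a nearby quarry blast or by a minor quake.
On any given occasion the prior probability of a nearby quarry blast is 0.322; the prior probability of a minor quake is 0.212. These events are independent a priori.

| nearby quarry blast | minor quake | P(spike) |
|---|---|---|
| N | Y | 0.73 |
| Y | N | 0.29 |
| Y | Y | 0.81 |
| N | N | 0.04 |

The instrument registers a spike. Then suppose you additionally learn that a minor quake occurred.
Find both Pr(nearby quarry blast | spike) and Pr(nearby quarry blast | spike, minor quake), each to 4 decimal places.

Pr(nearby quarry blast | spike) ≈ 0.5051; Pr(nearby quarry blast | spike, minor quake) ≈ 0.3451

Weight on nearby quarry blast=true, given the evidence: 0.073583 + 0.055294 = 0.128877
Denominator P(spike): 0.04·0.678·0.788 + 0.73·0.678·0.212 + 0.29·0.322·0.788 + 0.81·0.322·0.212 = 0.255175
P(nearby quarry blast | spike) = 0.128877/0.255175 ≈ 0.5051

Now also conditioning on minor quake=true:
P(spike | minor quake) = 0.73·0.678 + 0.81·0.322 = 0.494940 + 0.260820 = 0.755760
The nearby quarry blast-present share is 0.81·0.322 = 0.260820.
P(nearby quarry blast | spike, minor quake) = 0.260820 / 0.755760 ≈ 0.3451
— minor quake explains away the evidence for nearby quarry blast.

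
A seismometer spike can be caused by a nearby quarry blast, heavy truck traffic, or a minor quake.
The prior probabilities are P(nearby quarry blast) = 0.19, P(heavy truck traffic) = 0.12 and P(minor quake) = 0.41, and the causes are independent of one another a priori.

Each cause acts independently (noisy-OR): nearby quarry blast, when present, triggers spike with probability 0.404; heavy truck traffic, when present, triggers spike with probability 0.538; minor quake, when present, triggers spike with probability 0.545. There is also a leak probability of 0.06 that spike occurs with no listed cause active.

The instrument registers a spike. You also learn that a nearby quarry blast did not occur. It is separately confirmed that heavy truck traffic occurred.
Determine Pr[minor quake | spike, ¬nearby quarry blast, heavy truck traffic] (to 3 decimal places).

Pr[minor quake | spike, ¬nearby quarry blast, heavy truck traffic] ≈ 0.496

Under noisy-OR, P(spike | causes) = 1 − (1−0.06)·∏(1−qᵢ) over the active causes.
Weight on minor quake=true, given the evidence: 0.802403×0.41 = 0.328985
The normalizing constant is 0.56572×0.59 + 0.802403×0.41 = 0.662760
Posterior = 0.328985 / 0.662760 ≈ 0.496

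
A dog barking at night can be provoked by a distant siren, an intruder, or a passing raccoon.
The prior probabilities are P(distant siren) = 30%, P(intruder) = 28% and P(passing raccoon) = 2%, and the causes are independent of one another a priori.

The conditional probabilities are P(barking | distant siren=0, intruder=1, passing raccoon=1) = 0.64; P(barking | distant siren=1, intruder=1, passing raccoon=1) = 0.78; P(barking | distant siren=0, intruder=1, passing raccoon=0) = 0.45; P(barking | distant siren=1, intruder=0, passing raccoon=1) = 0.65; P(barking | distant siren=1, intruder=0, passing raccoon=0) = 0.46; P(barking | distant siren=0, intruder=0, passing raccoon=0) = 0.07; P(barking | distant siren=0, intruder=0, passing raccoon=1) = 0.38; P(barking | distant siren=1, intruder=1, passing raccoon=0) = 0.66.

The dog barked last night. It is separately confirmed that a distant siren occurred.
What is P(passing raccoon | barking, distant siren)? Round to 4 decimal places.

P(passing raccoon | barking, distant siren) ≈ 0.0264

P(barking | distant siren) = 0.46×0.72×0.98 + 0.65×0.72×0.02 + 0.66×0.28×0.98 + 0.78×0.28×0.02 = 0.324576 + 0.009360 + 0.181104 + 0.004368 = 0.519408
The passing raccoon-present share is 0.009360 + 0.004368 = 0.013728.
Hence the posterior is 0.013728/0.519408 ≈ 0.0264.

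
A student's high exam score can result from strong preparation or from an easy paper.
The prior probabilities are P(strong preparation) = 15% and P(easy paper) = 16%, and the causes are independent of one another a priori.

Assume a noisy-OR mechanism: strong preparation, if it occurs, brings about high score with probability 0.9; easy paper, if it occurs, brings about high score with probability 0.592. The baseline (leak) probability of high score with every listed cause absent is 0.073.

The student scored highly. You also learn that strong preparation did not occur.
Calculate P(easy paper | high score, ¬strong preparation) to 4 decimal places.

P(easy paper | high score, ¬strong preparation) ≈ 0.6187

Under noisy-OR, P(high score | causes) = 1 − (1−0.073)·∏(1−qᵢ) over the active causes.
P(high score | ¬strong preparation) = 0.073*0.84 + 0.621784*0.16 = 0.061320 + 0.099485 = 0.160805
Of this, 0.099485 comes from 0.621784*0.16 (the easy paper=true cases).
So P(easy paper | high score, ¬strong preparation) = 0.099485/0.160805 ≈ 0.6187.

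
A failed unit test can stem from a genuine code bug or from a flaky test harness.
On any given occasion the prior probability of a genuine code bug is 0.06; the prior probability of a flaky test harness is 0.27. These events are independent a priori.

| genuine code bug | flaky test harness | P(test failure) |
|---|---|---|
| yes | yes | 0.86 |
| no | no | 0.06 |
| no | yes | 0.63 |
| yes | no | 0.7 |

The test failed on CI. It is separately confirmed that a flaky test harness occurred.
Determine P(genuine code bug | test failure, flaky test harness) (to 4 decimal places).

P(genuine code bug | test failure, flaky test harness) ≈ 0.0801

P(test failure | flaky test harness) = 0.63×0.94 + 0.86×0.06 = 0.592200 + 0.051600 = 0.643800
Restricting to configurations with genuine code bug present: 0.86×0.06 = 0.051600.
P(genuine code bug | test failure, flaky test harness) = 0.051600 / 0.643800 ≈ 0.0801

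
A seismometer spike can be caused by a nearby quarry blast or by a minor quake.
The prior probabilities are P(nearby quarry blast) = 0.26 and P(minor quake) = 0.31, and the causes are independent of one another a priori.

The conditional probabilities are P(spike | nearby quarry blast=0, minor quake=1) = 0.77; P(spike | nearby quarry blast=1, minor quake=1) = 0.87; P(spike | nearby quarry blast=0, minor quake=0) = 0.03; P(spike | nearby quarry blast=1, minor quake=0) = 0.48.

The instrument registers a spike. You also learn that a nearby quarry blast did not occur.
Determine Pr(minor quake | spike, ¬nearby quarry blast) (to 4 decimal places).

P(spike | ¬nearby quarry blast) = 0.03*0.69 + 0.77*0.31 = 0.020700 + 0.238700 = 0.259400
Restricting to configurations with minor quake present: 0.77*0.31 = 0.238700.
P(minor quake | spike, ¬nearby quarry blast) = 0.238700 / 0.259400 ≈ 0.9202

Pr(minor quake | spike, ¬nearby quarry blast) ≈ 0.9202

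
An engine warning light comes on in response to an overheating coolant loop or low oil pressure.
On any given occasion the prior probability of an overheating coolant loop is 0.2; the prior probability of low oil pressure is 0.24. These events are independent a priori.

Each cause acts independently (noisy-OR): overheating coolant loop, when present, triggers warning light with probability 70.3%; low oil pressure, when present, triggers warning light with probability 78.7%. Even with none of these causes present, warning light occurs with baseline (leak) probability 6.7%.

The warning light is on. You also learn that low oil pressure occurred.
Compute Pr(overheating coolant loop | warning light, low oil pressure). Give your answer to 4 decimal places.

Under noisy-OR, P(warning light | causes) = 1 − (1−0.067)·∏(1−qᵢ) over the active causes.
P(warning light | low oil pressure) = 0.801271*0.8 + 0.940977*0.2 = 0.641017 + 0.188195 = 0.829212
Restricting to configurations with overheating coolant loop present: 0.940977*0.2 = 0.188195.
P(overheating coolant loop | warning light, low oil pressure) = 0.188195 / 0.829212 ≈ 0.2270

Pr(overheating coolant loop | warning light, low oil pressure) ≈ 0.2270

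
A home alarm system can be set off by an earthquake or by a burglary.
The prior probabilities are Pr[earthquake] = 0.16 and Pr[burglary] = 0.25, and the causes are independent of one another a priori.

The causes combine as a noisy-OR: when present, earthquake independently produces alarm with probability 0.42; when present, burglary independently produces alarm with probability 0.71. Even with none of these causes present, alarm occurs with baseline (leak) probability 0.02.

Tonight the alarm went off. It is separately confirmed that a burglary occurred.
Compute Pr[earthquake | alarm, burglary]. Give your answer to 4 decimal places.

Pr[earthquake | alarm, burglary] ≈ 0.1818

Under noisy-OR, P(alarm | causes) = 1 − (1−0.02)·∏(1−qᵢ) over the active causes.
Numerator (weight on configurations with earthquake): 0.835164·0.16 = 0.133626
Normalizer over all consistent configurations: 0.7158·0.84 + 0.835164·0.16 = 0.734898
Posterior = 0.133626 / 0.734898 ≈ 0.1818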